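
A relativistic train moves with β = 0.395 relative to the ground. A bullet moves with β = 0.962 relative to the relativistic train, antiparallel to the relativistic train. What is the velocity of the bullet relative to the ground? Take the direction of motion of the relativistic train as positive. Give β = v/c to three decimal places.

β = -0.915

With v = 0.395 and u' = -0.962 (in units of c),
u = (u' + v)/(1 + u'v/c²):
u = (-0.962 + 0.395) / (1 + (-0.962)·0.395) = -0.5670/0.6200 = -0.9145
(Galilean addition would give -0.567c.)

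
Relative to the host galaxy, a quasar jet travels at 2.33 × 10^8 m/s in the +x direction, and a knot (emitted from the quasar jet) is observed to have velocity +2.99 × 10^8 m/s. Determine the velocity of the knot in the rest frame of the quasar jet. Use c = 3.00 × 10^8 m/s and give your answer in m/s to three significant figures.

v = 0.777c, u = 0.997c.
Invert the composition law: u' = (u − v)/(1 − uv/c²).
u' = (0.997 − 0.777) / (1 − (0.997)(0.777)) = 0.2200/0.2259 = 0.9738.
u' = 0.9738 × 3.00 × 10^8 m/s.

+2.92 × 10^8 m/s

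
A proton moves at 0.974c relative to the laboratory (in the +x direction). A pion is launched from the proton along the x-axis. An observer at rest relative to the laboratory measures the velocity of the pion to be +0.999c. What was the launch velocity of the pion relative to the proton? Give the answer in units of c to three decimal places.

Invert the composition law: u' = (u − v)/(1 − uv/c²).
u' = (0.999 − 0.974) / (1 − (0.999)(0.974)) = 0.0250/0.0270 = 0.9268.

+0.927c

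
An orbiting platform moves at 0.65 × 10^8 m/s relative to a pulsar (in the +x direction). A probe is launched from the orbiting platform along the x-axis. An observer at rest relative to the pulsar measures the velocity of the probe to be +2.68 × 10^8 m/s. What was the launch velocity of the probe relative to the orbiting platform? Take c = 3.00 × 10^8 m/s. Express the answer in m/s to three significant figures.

+2.52 × 10^8 m/s

v = 0.217c, u = 0.893c.
Invert the composition law: u' = (u − v)/(1 − uv/c²).
u' = (0.893 − 0.217) / (1 − (0.893)(0.217)) = 0.6767/0.8064 = 0.8391.
u' = 0.8391 × 3.00 × 10^8 m/s.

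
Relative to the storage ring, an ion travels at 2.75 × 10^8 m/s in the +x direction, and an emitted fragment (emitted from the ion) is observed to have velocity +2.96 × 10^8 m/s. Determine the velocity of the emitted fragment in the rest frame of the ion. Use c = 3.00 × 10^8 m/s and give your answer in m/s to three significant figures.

v = 0.917c, u = 0.987c.
Invert the composition law: u' = (u − v)/(1 − uv/c²).
u' = (0.987 − 0.917) / (1 − (0.987)(0.917)) = 0.0700/0.0956 = 0.7326.
u' = 0.7326 × 3.00 × 10^8 m/s.

+2.20 × 10^8 m/s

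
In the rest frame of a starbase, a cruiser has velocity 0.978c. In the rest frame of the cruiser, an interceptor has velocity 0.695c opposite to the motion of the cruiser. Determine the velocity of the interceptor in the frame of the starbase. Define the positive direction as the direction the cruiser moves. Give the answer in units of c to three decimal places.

+0.884c

With v = 0.978 and u' = -0.695 (in units of c),
u = (u' + v)/(1 + u'v/c²):
u = (-0.695 + 0.978) / (1 + (-0.695)·0.978) = 0.2830/0.3203 = 0.8836
(Galilean addition would give +0.283c.)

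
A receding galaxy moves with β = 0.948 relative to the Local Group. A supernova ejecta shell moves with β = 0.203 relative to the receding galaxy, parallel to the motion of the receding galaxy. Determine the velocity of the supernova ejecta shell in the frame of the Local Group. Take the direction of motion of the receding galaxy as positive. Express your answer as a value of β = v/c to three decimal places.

β = 0.965

With v = 0.948 and u' = 0.203 (in units of c),
u = (u' + v)/(1 + u'v/c²):
u = (0.203 + 0.948) / (1 + 0.203·0.948) = 1.1510/1.1924 = 0.9652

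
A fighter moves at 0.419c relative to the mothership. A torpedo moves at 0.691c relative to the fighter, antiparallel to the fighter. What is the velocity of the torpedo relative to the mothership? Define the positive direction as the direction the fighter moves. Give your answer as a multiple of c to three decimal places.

-0.383c

With v = 0.419 and u' = -0.691 (in units of c),
u = (u' + v)/(1 + u'v/c²):
u = (-0.691 + 0.419) / (1 + (-0.691)·0.419) = -0.2720/0.7105 = -0.3828
(Galilean addition would give -0.272c.)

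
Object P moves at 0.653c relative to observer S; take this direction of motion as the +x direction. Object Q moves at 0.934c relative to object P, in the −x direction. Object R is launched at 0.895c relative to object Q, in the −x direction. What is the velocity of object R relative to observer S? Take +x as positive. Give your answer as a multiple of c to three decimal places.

Apply u = (u' + v)/(1 + u'v/c²) successively, working outward toward observer S.
Start: velocity of object P relative to observer S = 0.6530c.
Compose with object Q (u' = -0.934 in object P frame): u_1 = (-0.934 + 0.653) / (1 + (-0.934)·0.653) = -0.2810/0.3901 = -0.7203.
Compose with object R (u' = -0.895 in object Q frame): u_2 = (-0.895 + (-0.720)) / (1 + (-0.895)·(-0.720)) = -1.6153/1.6447 = -0.9821.

-0.982c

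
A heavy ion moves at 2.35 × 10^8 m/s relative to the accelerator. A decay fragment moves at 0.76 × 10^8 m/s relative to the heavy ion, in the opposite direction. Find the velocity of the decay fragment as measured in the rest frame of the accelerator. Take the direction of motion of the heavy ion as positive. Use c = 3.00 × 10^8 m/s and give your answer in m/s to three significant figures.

In units of c (dividing by 3.00 × 10^8 m/s): v = 0.783, u' = -0.253.
u = (u' + v)/(1 + u'v/c²):
u = (-0.253 + 0.783) / (1 + (-0.253)·0.783) = 0.5300/0.8016 = 0.6612
(Galilean addition would give +0.530c.)
Converting back: u = 0.6612 × 3.00 × 10^8 m/s.

+1.98 × 10^8 m/s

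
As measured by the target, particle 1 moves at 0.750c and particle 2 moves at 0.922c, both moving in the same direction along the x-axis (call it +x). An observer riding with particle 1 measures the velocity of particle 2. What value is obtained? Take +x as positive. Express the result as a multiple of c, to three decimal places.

+0.558c

β_A = 0.750, β_B = 0.922.
Transform to A's frame with the inverse velocity-addition law: u' = (u − v)/(1 − uv/c²), taking u = β_B and v = β_A.
u' = (0.922 − 0.750) / (1 − (0.750)(0.922)) = 0.1720/0.3085 = 0.5575.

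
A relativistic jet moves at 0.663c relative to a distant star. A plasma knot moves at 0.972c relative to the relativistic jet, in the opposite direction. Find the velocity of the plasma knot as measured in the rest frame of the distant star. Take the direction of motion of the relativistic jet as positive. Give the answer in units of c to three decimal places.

With v = 0.663 and u' = -0.972 (in units of c),
u = (u' + v)/(1 + u'v/c²):
u = (-0.972 + 0.663) / (1 + (-0.972)·0.663) = -0.3090/0.3556 = -0.8690

-0.869c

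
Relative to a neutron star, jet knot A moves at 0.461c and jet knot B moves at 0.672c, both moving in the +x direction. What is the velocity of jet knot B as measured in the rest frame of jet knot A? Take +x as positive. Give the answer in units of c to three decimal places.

β_A = 0.461, β_B = 0.672.
Transform to A's frame with the inverse velocity-addition law: u' = (u − v)/(1 − uv/c²), taking u = β_B and v = β_A.
u' = (0.672 − 0.461) / (1 − (0.461)(0.672)) = 0.2110/0.6902 = 0.3057.

+0.306c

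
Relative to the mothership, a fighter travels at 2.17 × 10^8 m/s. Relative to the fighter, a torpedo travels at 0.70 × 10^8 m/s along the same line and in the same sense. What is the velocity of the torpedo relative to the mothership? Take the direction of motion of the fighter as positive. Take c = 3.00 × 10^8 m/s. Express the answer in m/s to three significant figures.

In units of c (dividing by 3.00 × 10^8 m/s): v = 0.723, u' = 0.233.
u = (u' + v)/(1 + u'v/c²):
u = (0.233 + 0.723) / (1 + 0.233·0.723) = 0.9567/1.1688 = 0.8185
Converting back: u = 0.8185 × 3.00 × 10^8 m/s.

2.46 × 10^8 m/s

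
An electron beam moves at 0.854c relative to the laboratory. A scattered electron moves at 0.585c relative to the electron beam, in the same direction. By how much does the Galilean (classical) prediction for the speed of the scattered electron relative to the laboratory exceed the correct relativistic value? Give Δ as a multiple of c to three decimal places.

Galilean: u_cl = 0.585 + 0.854 = 1.4390.
Relativistic: u_rel = (0.585 + 0.854) / (1 + 0.585·0.854) = 1.4390/1.4996 = 0.9596.
Δ = 1.4390 − 0.9596 = 0.4794.
(The classical prediction exceeds c; the relativistic result does not.)

Δ = 0.479c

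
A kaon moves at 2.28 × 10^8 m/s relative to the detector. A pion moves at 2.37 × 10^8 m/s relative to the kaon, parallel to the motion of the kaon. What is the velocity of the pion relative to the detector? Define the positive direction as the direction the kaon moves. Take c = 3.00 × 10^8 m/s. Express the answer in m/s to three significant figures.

In units of c (dividing by 3.00 × 10^8 m/s): v = 0.760, u' = 0.790.
u = (u' + v)/(1 + u'v/c²):
u = (0.790 + 0.760) / (1 + 0.790·0.760) = 1.5500/1.6004 = 0.9685
(Galilean addition would give +1.550c, exceeding c.)
Converting back: u = 0.9685 × 3.00 × 10^8 m/s.

2.91 × 10^8 m/s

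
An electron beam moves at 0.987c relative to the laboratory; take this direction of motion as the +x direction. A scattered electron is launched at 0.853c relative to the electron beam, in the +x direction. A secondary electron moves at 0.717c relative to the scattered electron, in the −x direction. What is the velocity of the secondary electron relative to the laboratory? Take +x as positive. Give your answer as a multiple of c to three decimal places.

Apply u = (u' + v)/(1 + u'v/c²) successively, working outward toward the laboratory.
Start: velocity of the electron beam relative to the laboratory = 0.9870c.
Compose with the scattered electron (u' = 0.853 in the electron beam frame): u_1 = (0.853 + 0.987) / (1 + 0.853·0.987) = 1.8400/1.8419 = 0.9990.
Compose with the secondary electron (u' = -0.717 in the scattered electron frame): u_2 = (-0.717 + 0.999) / (1 + (-0.717)·0.999) = 0.2820/0.2837 = 0.9937.

+0.994c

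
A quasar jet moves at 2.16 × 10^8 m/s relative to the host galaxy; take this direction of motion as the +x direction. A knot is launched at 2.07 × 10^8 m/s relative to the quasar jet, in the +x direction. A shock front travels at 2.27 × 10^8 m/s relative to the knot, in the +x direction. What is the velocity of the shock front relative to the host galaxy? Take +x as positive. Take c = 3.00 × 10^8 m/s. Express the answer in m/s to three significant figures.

Apply u = (u' + v)/(1 + u'v/c²) successively, working outward toward the host galaxy.
(Dividing each given speed by c = 3.00 × 10^8 m/s to work in units of c.)
Start: velocity of the quasar jet relative to the host galaxy = 0.7200c.
Compose with the knot (u' = 0.690 in the quasar jet frame): u_1 = (0.690 + 0.720) / (1 + 0.690·0.720) = 1.4100/1.4968 = 0.9420.
Compose with the shock front (u' = 0.757 in the knot frame): u_2 = (0.757 + 0.942) / (1 + 0.757·0.942) = 1.6987/1.7128 = 0.9918.
So u = 0.9918 × 3.00 × 10^8 m/s.

2.98 × 10^8 m/s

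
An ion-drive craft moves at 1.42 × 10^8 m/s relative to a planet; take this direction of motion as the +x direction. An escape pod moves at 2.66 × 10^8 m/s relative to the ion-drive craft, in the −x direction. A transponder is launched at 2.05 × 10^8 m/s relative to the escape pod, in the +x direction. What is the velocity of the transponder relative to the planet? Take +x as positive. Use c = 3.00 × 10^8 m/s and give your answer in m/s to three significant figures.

-1.69 × 10^7 m/s

Apply u = (u' + v)/(1 + u'v/c²) successively, working outward toward the planet.
(Dividing each given speed by c = 3.00 × 10^8 m/s to work in units of c.)
Start: velocity of the ion-drive craft relative to the planet = 0.4733c.
Compose with the escape pod (u' = -0.887 in the ion-drive craft frame): u_1 = (-0.887 + 0.473) / (1 + (-0.887)·0.473) = -0.4133/0.5803 = -0.7123.
Compose with the transponder (u' = 0.683 in the escape pod frame): u_2 = (0.683 + (-0.712)) / (1 + 0.683·(-0.712)) = -0.0289/0.5133 = -0.0564.
So u = -0.0564 × 3.00 × 10^8 m/s.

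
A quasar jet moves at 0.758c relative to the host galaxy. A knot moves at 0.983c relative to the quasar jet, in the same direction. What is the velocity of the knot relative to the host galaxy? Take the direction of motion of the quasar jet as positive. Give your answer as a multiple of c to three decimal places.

0.998c

With v = 0.758 and u' = 0.983 (in units of c),
u = (u' + v)/(1 + u'v/c²):
u = (0.983 + 0.758) / (1 + 0.983·0.758) = 1.7410/1.7451 = 0.9976
(Galilean addition would give +1.741c, exceeding c.)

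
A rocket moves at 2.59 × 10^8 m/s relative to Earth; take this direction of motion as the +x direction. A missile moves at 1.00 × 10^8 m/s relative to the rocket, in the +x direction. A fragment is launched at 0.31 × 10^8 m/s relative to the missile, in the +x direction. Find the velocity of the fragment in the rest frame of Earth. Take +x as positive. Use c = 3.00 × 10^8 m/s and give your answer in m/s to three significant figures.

2.83 × 10^8 m/s

Apply u = (u' + v)/(1 + u'v/c²) successively, working outward toward Earth.
(Dividing each given speed by c = 3.00 × 10^8 m/s to work in units of c.)
Start: velocity of the rocket relative to Earth = 0.8633c.
Compose with the missile (u' = 0.333 in the rocket frame): u_1 = (0.333 + 0.863) / (1 + 0.333·0.863) = 1.1967/1.2878 = 0.9292.
Compose with the fragment (u' = 0.103 in the missile frame): u_2 = (0.103 + 0.929) / (1 + 0.103·0.929) = 1.0326/1.0960 = 0.9421.
So u = 0.9421 × 3.00 × 10^8 m/s.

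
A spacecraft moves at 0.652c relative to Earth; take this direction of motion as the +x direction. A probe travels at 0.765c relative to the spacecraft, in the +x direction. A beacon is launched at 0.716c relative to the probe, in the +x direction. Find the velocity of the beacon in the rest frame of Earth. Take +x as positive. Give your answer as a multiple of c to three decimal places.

0.991c

Apply u = (u' + v)/(1 + u'v/c²) successively, working outward toward Earth.
Start: velocity of the spacecraft relative to Earth = 0.6520c.
Compose with the probe (u' = 0.765 in the spacecraft frame): u_1 = (0.765 + 0.652) / (1 + 0.765·0.652) = 1.4170/1.4988 = 0.9454.
Compose with the beacon (u' = 0.716 in the probe frame): u_2 = (0.716 + 0.945) / (1 + 0.716·0.945) = 1.6614/1.6769 = 0.9908.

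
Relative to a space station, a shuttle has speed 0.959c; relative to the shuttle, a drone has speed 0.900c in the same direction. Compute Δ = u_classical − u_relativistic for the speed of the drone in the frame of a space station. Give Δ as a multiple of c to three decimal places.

Δ = 0.861c

Galilean: u_cl = 0.900 + 0.959 = 1.8590.
Relativistic: u_rel = (0.900 + 0.959) / (1 + 0.900·0.959) = 1.8590/1.8631 = 0.9978.
Δ = 1.8590 − 0.9978 = 0.8612.
(The classical prediction exceeds c; the relativistic result does not.)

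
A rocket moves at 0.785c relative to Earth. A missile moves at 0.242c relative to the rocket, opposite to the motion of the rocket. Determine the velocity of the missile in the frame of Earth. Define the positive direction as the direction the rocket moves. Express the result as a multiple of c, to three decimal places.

With v = 0.785 and u' = -0.242 (in units of c),
u = (u' + v)/(1 + u'v/c²):
u = (-0.242 + 0.785) / (1 + (-0.242)·0.785) = 0.5430/0.8100 = 0.6703

+0.670c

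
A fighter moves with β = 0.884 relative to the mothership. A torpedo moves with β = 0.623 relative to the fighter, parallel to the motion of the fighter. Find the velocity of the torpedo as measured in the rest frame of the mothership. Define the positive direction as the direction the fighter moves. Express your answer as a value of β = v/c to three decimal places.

With v = 0.884 and u' = 0.623 (in units of c),
u = (u' + v)/(1 + u'v/c²):
u = (0.623 + 0.884) / (1 + 0.623·0.884) = 1.5070/1.5507 = 0.9718
(Galilean addition would give +1.507c, exceeding c.)

β = 0.972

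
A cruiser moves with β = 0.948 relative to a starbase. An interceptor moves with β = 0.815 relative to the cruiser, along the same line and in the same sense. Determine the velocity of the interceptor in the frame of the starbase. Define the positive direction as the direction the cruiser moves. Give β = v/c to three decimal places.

β = 0.995

With v = 0.948 and u' = 0.815 (in units of c),
u = (u' + v)/(1 + u'v/c²):
u = (0.815 + 0.948) / (1 + 0.815·0.948) = 1.7630/1.7726 = 0.9946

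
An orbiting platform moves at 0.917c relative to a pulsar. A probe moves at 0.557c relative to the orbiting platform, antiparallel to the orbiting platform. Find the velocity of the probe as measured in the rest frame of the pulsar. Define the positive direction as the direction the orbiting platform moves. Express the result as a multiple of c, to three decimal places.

+0.736c

With v = 0.917 and u' = -0.557 (in units of c),
u = (u' + v)/(1 + u'v/c²):
u = (-0.557 + 0.917) / (1 + (-0.557)·0.917) = 0.3600/0.4892 = 0.7358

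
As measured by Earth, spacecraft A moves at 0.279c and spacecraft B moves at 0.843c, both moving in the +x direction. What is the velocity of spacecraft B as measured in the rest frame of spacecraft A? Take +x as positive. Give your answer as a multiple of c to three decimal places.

β_A = 0.279, β_B = 0.843.
Transform to A's frame with the inverse velocity-addition law: u' = (u − v)/(1 − uv/c²), taking u = β_B and v = β_A.
u' = (0.843 − 0.279) / (1 − (0.279)(0.843)) = 0.5640/0.7648 = 0.7374.

+0.737c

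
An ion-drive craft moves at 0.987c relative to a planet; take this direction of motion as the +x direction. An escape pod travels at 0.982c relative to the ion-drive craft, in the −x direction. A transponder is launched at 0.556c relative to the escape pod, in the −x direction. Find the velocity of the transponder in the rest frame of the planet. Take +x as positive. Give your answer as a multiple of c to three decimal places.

Apply u = (u' + v)/(1 + u'v/c²) successively, working outward toward the planet.
Start: velocity of the ion-drive craft relative to the planet = 0.9870c.
Compose with the escape pod (u' = -0.982 in the ion-drive craft frame): u_1 = (-0.982 + 0.987) / (1 + (-0.982)·0.987) = 0.0050/0.0308 = 0.1625.
Compose with the transponder (u' = -0.556 in the escape pod frame): u_2 = (-0.556 + 0.163) / (1 + (-0.556)·0.163) = -0.3935/0.9096 = -0.4326.

-0.433c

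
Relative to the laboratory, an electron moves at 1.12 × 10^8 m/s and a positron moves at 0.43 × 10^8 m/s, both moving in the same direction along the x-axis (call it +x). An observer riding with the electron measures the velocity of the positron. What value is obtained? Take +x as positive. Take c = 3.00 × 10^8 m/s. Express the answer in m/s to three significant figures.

-7.29 × 10^7 m/s

β_A = 0.373, β_B = 0.143 (dividing each by c = 3.00 × 10^8 m/s).
Transform to A's frame with the inverse velocity-addition law: u' = (u − v)/(1 − uv/c²), taking u = β_B and v = β_A.
u' = (0.143 − 0.373) / (1 − (0.373)(0.143)) = -0.2300/0.9465 = -0.2430.
u' = -0.2430 × 3.00 × 10^8 m/s.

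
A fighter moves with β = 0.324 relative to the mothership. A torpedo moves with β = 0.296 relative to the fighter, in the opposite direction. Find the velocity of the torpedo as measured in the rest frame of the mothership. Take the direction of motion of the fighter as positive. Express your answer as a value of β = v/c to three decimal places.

β = +0.031

With v = 0.324 and u' = -0.296 (in units of c),
u = (u' + v)/(1 + u'v/c²):
u = (-0.296 + 0.324) / (1 + (-0.296)·0.324) = 0.0280/0.9041 = 0.0310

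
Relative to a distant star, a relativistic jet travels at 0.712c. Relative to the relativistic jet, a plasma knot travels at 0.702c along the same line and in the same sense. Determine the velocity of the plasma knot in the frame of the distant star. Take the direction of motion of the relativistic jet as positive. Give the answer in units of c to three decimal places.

With v = 0.712 and u' = 0.702 (in units of c),
u = (u' + v)/(1 + u'v/c²):
u = (0.702 + 0.712) / (1 + 0.702·0.712) = 1.4140/1.4998 = 0.9428

0.943c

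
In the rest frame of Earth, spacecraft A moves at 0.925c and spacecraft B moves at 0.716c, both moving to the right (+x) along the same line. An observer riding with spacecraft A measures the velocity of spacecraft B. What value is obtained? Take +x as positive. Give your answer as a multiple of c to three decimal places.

β_A = 0.925, β_B = 0.716.
Transform to A's frame with the inverse velocity-addition law: u' = (u − v)/(1 − uv/c²), taking u = β_B and v = β_A.
u' = (0.716 − 0.925) / (1 − (0.925)(0.716)) = -0.2090/0.3377 = -0.6189.

-0.619c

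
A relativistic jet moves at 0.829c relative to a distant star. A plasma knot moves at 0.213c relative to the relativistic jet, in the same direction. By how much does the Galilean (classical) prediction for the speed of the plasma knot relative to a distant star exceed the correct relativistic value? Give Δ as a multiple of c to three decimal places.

Δ = 0.156c

Galilean: u_cl = 0.213 + 0.829 = 1.0420.
Relativistic: u_rel = (0.213 + 0.829) / (1 + 0.213·0.829) = 1.0420/1.1766 = 0.8856.
Δ = 1.0420 − 0.8856 = 0.1564.
(The classical prediction exceeds c; the relativistic result does not.)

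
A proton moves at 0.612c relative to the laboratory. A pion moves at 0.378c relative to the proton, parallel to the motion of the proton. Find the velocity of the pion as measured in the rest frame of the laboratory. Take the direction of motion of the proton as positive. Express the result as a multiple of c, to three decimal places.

With v = 0.612 and u' = 0.378 (in units of c),
u = (u' + v)/(1 + u'v/c²):
u = (0.378 + 0.612) / (1 + 0.378·0.612) = 0.9900/1.2313 = 0.8040
(Galilean addition would give +0.990c.)

0.804c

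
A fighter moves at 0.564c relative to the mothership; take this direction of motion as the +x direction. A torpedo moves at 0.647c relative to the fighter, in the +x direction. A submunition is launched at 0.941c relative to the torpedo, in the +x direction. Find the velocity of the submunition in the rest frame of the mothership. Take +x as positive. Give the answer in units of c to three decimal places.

Apply u = (u' + v)/(1 + u'v/c²) successively, working outward toward the mothership.
Start: velocity of the fighter relative to the mothership = 0.5640c.
Compose with the torpedo (u' = 0.647 in the fighter frame): u_1 = (0.647 + 0.564) / (1 + 0.647·0.564) = 1.2110/1.3649 = 0.8872.
Compose with the submunition (u' = 0.941 in the torpedo frame): u_2 = (0.941 + 0.887) / (1 + 0.941·0.887) = 1.8282/1.8349 = 0.9964.

0.996c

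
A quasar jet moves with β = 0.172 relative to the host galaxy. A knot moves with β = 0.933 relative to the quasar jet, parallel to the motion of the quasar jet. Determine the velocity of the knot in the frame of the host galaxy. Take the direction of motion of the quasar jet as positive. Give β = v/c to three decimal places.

β = 0.952

With v = 0.172 and u' = 0.933 (in units of c),
u = (u' + v)/(1 + u'v/c²):
u = (0.933 + 0.172) / (1 + 0.933·0.172) = 1.1050/1.1605 = 0.9522
(Galilean addition would give +1.105c, exceeding c.)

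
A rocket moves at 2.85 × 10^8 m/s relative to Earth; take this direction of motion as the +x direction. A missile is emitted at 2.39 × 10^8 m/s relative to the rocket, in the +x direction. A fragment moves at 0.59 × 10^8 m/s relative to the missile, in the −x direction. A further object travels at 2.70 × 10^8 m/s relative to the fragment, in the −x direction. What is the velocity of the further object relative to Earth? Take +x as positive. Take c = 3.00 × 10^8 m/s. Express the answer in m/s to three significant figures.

+2.54 × 10^8 m/s

Apply u = (u' + v)/(1 + u'v/c²) successively, working outward toward Earth.
(Dividing each given speed by c = 3.00 × 10^8 m/s to work in units of c.)
Start: velocity of the rocket relative to Earth = 0.9500c.
Compose with the missile (u' = 0.797 in the rocket frame): u_1 = (0.797 + 0.950) / (1 + 0.797·0.950) = 1.7467/1.7568 = 0.9942.
Compose with the fragment (u' = -0.197 in the missile frame): u_2 = (-0.197 + 0.994) / (1 + (-0.197)·0.994) = 0.7975/0.8045 = 0.9914.
Compose with the further object (u' = -0.900 in the fragment frame): u_3 = (-0.900 + 0.991) / (1 + (-0.900)·0.991) = 0.0914/0.1077 = 0.8482.
So u = 0.8482 × 3.00 × 10^8 m/s.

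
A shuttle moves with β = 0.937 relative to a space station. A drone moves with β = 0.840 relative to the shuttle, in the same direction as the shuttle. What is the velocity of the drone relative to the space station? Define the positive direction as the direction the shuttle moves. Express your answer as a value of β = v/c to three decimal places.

With v = 0.937 and u' = 0.840 (in units of c),
u = (u' + v)/(1 + u'v/c²):
u = (0.840 + 0.937) / (1 + 0.840·0.937) = 1.7770/1.7871 = 0.9944

β = 0.994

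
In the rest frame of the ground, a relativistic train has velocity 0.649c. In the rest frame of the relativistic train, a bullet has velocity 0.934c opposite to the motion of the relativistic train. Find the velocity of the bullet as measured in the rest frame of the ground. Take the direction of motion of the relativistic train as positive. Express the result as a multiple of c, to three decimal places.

With v = 0.649 and u' = -0.934 (in units of c),
u = (u' + v)/(1 + u'v/c²):
u = (-0.934 + 0.649) / (1 + (-0.934)·0.649) = -0.2850/0.3938 = -0.7237
(Galilean addition would give -0.285c.)

-0.724c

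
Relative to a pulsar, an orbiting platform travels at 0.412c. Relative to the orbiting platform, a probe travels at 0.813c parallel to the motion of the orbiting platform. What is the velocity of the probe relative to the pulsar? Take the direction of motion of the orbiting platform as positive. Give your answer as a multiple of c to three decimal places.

0.918c

With v = 0.412 and u' = 0.813 (in units of c),
u = (u' + v)/(1 + u'v/c²):
u = (0.813 + 0.412) / (1 + 0.813·0.412) = 1.2250/1.3350 = 0.9176
(Galilean addition would give +1.225c, exceeding c.)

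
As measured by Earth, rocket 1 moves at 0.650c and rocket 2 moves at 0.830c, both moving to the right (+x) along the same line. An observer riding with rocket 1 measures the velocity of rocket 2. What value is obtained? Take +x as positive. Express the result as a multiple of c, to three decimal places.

+0.391c

β_A = 0.650, β_B = 0.830.
Transform to A's frame with the inverse velocity-addition law: u' = (u − v)/(1 − uv/c²), taking u = β_B and v = β_A.
u' = (0.830 − 0.650) / (1 − (0.650)(0.830)) = 0.1800/0.4605 = 0.3909.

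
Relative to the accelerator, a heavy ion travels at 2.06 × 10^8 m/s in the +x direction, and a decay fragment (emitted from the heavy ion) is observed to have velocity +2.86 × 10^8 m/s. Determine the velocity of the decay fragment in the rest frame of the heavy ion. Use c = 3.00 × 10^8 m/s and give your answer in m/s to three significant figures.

v = 0.687c, u = 0.953c.
Invert the composition law: u' = (u − v)/(1 − uv/c²).
u' = (0.953 − 0.687) / (1 − (0.953)(0.687)) = 0.2667/0.3454 = 0.7721.
u' = 0.7721 × 3.00 × 10^8 m/s.

+2.32 × 10^8 m/s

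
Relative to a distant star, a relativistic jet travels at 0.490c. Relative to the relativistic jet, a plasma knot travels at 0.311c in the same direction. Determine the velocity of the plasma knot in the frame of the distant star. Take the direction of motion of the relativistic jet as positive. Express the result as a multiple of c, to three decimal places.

0.695c

With v = 0.490 and u' = 0.311 (in units of c),
u = (u' + v)/(1 + u'v/c²):
u = (0.311 + 0.490) / (1 + 0.311·0.490) = 0.8010/1.1524 = 0.6951
(Galilean addition would give +0.801c.)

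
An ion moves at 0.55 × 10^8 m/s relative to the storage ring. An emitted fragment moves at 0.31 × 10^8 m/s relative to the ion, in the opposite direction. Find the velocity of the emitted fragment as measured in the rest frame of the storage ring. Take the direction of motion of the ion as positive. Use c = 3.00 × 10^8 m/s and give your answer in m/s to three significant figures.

+2.45 × 10^7 m/s

In units of c (dividing by 3.00 × 10^8 m/s): v = 0.183, u' = -0.103.
u = (u' + v)/(1 + u'v/c²):
u = (-0.103 + 0.183) / (1 + (-0.103)·0.183) = 0.0800/0.9811 = 0.0815
(Galilean addition would give +0.080c.)
Converting back: u = 0.0815 × 3.00 × 10^8 m/s.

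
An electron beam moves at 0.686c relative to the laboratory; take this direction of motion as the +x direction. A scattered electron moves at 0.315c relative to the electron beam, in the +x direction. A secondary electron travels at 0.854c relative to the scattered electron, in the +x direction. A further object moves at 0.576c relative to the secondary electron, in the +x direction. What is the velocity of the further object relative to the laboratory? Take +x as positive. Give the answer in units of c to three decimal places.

0.996c

Apply u = (u' + v)/(1 + u'v/c²) successively, working outward toward the laboratory.
Start: velocity of the electron beam relative to the laboratory = 0.6860c.
Compose with the scattered electron (u' = 0.315 in the electron beam frame): u_1 = (0.315 + 0.686) / (1 + 0.315·0.686) = 1.0010/1.2161 = 0.8231.
Compose with the secondary electron (u' = 0.854 in the scattered electron frame): u_2 = (0.854 + 0.823) / (1 + 0.854·0.823) = 1.6771/1.7030 = 0.9848.
Compose with the further object (u' = 0.576 in the secondary electron frame): u_3 = (0.576 + 0.985) / (1 + 0.576·0.985) = 1.5608/1.5673 = 0.9959.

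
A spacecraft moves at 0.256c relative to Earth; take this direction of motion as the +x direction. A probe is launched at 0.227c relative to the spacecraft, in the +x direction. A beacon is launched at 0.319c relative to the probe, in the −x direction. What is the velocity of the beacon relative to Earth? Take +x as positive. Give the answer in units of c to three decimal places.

+0.161c

Apply u = (u' + v)/(1 + u'v/c²) successively, working outward toward Earth.
Start: velocity of the spacecraft relative to Earth = 0.2560c.
Compose with the probe (u' = 0.227 in the spacecraft frame): u_1 = (0.227 + 0.256) / (1 + 0.227·0.256) = 0.4830/1.0581 = 0.4565.
Compose with the beacon (u' = -0.319 in the probe frame): u_2 = (-0.319 + 0.456) / (1 + (-0.319)·0.456) = 0.1375/0.8544 = 0.1609.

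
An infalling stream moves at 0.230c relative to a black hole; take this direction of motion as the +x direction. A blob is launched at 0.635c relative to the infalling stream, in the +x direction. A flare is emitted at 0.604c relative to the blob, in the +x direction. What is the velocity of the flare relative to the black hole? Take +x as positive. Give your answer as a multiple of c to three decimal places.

0.933c

Apply u = (u' + v)/(1 + u'v/c²) successively, working outward toward the black hole.
Start: velocity of the infalling stream relative to the black hole = 0.2300c.
Compose with the blob (u' = 0.635 in the infalling stream frame): u_1 = (0.635 + 0.230) / (1 + 0.635·0.230) = 0.8650/1.1461 = 0.7548.
Compose with the flare (u' = 0.604 in the blob frame): u_2 = (0.604 + 0.755) / (1 + 0.604·0.755) = 1.3588/1.4559 = 0.9333.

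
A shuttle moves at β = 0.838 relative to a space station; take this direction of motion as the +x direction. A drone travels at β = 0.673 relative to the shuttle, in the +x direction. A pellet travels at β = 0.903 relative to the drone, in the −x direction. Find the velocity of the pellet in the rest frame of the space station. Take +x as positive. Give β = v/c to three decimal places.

Apply u = (u' + v)/(1 + u'v/c²) successively, working outward toward the space station.
Start: velocity of the shuttle relative to the space station = 0.8380c.
Compose with the drone (u' = 0.673 in the shuttle frame): u_1 = (0.673 + 0.838) / (1 + 0.673·0.838) = 1.5110/1.5640 = 0.9661.
Compose with the pellet (u' = -0.903 in the drone frame): u_2 = (-0.903 + 0.966) / (1 + (-0.903)·0.966) = 0.0631/0.1276 = 0.4948.

β = +0.495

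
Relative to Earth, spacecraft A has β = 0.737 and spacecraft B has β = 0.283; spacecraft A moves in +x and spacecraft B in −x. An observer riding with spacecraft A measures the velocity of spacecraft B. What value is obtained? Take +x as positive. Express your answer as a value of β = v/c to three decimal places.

β = -0.844

β_A = 0.737, β_B = -0.283.
Transform to A's frame with the inverse velocity-addition law: u' = (u − v)/(1 − uv/c²), taking u = β_B and v = β_A.
u' = (-0.283 − 0.737) / (1 − (0.737)(-0.283)) = -1.0200/1.2086 = -0.8440.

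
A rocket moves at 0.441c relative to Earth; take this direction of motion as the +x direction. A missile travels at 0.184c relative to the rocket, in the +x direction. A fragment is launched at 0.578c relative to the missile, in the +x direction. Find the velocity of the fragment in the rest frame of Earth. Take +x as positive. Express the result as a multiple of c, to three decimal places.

Apply u = (u' + v)/(1 + u'v/c²) successively, working outward toward Earth.
Start: velocity of the rocket relative to Earth = 0.4410c.
Compose with the missile (u' = 0.184 in the rocket frame): u_1 = (0.184 + 0.441) / (1 + 0.184·0.441) = 0.6250/1.0811 = 0.5781.
Compose with the fragment (u' = 0.578 in the missile frame): u_2 = (0.578 + 0.578) / (1 + 0.578·0.578) = 1.1561/1.3341 = 0.8665.

0.867c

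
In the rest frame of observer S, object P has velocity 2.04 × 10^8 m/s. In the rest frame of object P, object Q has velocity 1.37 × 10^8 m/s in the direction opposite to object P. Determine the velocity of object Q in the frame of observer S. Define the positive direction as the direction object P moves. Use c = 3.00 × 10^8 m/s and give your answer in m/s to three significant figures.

+9.72 × 10^7 m/s

In units of c (dividing by 3.00 × 10^8 m/s): v = 0.680, u' = -0.457.
u = (u' + v)/(1 + u'v/c²):
u = (-0.457 + 0.680) / (1 + (-0.457)·0.680) = 0.2233/0.6895 = 0.3239
(Galilean addition would give +0.223c.)
Converting back: u = 0.3239 × 3.00 × 10^8 m/s.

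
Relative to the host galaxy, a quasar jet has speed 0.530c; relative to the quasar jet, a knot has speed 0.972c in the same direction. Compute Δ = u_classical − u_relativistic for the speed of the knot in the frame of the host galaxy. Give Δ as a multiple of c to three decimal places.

Δ = 0.511c

Galilean: u_cl = 0.972 + 0.530 = 1.5020.
Relativistic: u_rel = (0.972 + 0.530) / (1 + 0.972·0.530) = 1.5020/1.5152 = 0.9913.
Δ = 1.5020 − 0.9913 = 0.5107.
(The classical prediction exceeds c; the relativistic result does not.)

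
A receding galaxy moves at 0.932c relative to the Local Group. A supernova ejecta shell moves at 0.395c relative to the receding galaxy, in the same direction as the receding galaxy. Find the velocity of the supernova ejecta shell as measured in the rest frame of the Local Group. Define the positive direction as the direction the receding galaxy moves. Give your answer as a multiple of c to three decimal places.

With v = 0.932 and u' = 0.395 (in units of c),
u = (u' + v)/(1 + u'v/c²):
u = (0.395 + 0.932) / (1 + 0.395·0.932) = 1.3270/1.3681 = 0.9699

0.970c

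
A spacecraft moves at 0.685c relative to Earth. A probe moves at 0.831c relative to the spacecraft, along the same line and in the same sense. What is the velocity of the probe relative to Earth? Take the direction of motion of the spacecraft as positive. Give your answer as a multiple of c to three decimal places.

With v = 0.685 and u' = 0.831 (in units of c),
u = (u' + v)/(1 + u'v/c²):
u = (0.831 + 0.685) / (1 + 0.831·0.685) = 1.5160/1.5692 = 0.9661

0.966c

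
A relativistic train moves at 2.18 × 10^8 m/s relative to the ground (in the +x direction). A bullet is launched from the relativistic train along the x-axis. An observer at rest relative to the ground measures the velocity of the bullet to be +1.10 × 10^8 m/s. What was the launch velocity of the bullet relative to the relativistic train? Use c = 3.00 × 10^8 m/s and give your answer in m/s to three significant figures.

v = 0.727c, u = 0.367c.
Invert the composition law: u' = (u − v)/(1 − uv/c²).
u' = (0.367 − 0.727) / (1 − (0.367)(0.727)) = -0.3600/0.7336 = -0.4908.
u' = -0.4908 × 3.00 × 10^8 m/s.

-1.47 × 10^8 m/s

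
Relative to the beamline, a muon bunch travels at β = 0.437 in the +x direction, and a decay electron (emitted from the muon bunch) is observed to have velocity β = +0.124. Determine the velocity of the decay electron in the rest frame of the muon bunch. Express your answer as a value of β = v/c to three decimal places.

β = -0.331

Invert the composition law: u' = (u − v)/(1 − uv/c²).
u' = (0.124 − 0.437) / (1 − (0.124)(0.437)) = -0.3130/0.9458 = -0.3309.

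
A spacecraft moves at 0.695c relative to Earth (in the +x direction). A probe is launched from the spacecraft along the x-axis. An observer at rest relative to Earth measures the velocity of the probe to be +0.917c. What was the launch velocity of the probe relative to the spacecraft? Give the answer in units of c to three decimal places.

+0.612c

Invert the composition law: u' = (u − v)/(1 − uv/c²).
u' = (0.917 − 0.695) / (1 − (0.917)(0.695)) = 0.2220/0.3627 = 0.6121.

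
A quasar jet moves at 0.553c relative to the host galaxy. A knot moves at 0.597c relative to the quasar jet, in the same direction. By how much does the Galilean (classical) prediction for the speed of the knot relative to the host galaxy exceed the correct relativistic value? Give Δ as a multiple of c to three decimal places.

Galilean: u_cl = 0.597 + 0.553 = 1.1500.
Relativistic: u_rel = (0.597 + 0.553) / (1 + 0.597·0.553) = 1.1500/1.3301 = 0.8646.
Δ = 1.1500 − 0.8646 = 0.2854.
(The classical prediction exceeds c; the relativistic result does not.)

Δ = 0.285c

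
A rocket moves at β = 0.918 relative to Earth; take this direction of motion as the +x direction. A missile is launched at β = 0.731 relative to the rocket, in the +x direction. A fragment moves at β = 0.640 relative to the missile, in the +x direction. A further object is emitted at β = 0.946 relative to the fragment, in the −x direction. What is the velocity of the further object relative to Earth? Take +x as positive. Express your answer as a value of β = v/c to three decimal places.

Apply u = (u' + v)/(1 + u'v/c²) successively, working outward toward Earth.
Start: velocity of the rocket relative to Earth = 0.9180c.
Compose with the missile (u' = 0.731 in the rocket frame): u_1 = (0.731 + 0.918) / (1 + 0.731·0.918) = 1.6490/1.6711 = 0.9868.
Compose with the fragment (u' = 0.640 in the missile frame): u_2 = (0.640 + 0.987) / (1 + 0.640·0.987) = 1.6268/1.6316 = 0.9971.
Compose with the further object (u' = -0.946 in the fragment frame): u_3 = (-0.946 + 0.997) / (1 + (-0.946)·0.997) = 0.0511/0.0568 = 0.9001.

β = +0.900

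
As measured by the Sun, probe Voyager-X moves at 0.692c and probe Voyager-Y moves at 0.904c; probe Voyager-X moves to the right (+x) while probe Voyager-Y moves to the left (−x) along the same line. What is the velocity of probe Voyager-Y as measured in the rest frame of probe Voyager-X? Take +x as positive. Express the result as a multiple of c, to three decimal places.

β_A = 0.692, β_B = -0.904.
Transform to A's frame with the inverse velocity-addition law: u' = (u − v)/(1 − uv/c²), taking u = β_B and v = β_A.
u' = (-0.904 − 0.692) / (1 − (0.692)(-0.904)) = -1.5960/1.6256 = -0.9818.

-0.982c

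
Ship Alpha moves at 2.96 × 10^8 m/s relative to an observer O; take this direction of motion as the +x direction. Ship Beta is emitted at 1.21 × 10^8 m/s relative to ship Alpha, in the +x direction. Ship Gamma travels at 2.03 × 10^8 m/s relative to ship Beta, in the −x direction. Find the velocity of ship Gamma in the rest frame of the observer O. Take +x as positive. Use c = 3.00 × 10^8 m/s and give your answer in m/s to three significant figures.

Apply u = (u' + v)/(1 + u'v/c²) successively, working outward toward the observer O.
(Dividing each given speed by c = 3.00 × 10^8 m/s to work in units of c.)
Start: velocity of ship Alpha relative to the observer O = 0.9867c.
Compose with ship Beta (u' = 0.403 in ship Alpha frame): u_1 = (0.403 + 0.987) / (1 + 0.403·0.987) = 1.3900/1.3980 = 0.9943.
Compose with ship Gamma (u' = -0.677 in ship Beta frame): u_2 = (-0.677 + 0.994) / (1 + (-0.677)·0.994) = 0.3176/0.3272 = 0.9708.
So u = 0.9708 × 3.00 × 10^8 m/s.

+2.91 × 10^8 m/s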